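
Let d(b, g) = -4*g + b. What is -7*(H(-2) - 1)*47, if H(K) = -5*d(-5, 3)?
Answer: -27636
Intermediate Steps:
d(b, g) = b - 4*g
H(K) = 85 (H(K) = -5*(-5 - 4*3) = -5*(-5 - 12) = -5*(-17) = 85)
-7*(H(-2) - 1)*47 = -7*(85 - 1)*47 = -7*84*47 = -588*47 = -27636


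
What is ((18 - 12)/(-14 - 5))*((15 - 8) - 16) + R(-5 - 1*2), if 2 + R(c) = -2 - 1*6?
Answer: -136/19 ≈ -7.1579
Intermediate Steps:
R(c) = -10 (R(c) = -2 + (-2 - 1*6) = -2 + (-2 - 6) = -2 - 8 = -10)
((18 - 12)/(-14 - 5))*((15 - 8) - 16) + R(-5 - 1*2) = ((18 - 12)/(-14 - 5))*((15 - 8) - 16) - 10 = (6/(-19))*(7 - 16) - 10 = (6*(-1/19))*(-9) - 10 = -6/19*(-9) - 10 = 54/19 - 10 = -136/19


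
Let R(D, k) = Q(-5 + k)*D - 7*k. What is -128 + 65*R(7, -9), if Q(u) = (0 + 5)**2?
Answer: 15342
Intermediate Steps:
Q(u) = 25 (Q(u) = 5**2 = 25)
R(D, k) = -7*k + 25*D (R(D, k) = 25*D - 7*k = -7*k + 25*D)
-128 + 65*R(7, -9) = -128 + 65*(-7*(-9) + 25*7) = -128 + 65*(63 + 175) = -128 + 65*238 = -128 + 15470 = 15342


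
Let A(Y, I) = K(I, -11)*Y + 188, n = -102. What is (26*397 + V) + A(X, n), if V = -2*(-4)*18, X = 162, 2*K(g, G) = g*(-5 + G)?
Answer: 142846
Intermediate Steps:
K(g, G) = g*(-5 + G)/2 (K(g, G) = (g*(-5 + G))/2 = g*(-5 + G)/2)
A(Y, I) = 188 - 8*I*Y (A(Y, I) = (I*(-5 - 11)/2)*Y + 188 = ((½)*I*(-16))*Y + 188 = (-8*I)*Y + 188 = -8*I*Y + 188 = 188 - 8*I*Y)
V = 144 (V = 8*18 = 144)
(26*397 + V) + A(X, n) = (26*397 + 144) + (188 - 8*(-102)*162) = (10322 + 144) + (188 + 132192) = 10466 + 132380 = 142846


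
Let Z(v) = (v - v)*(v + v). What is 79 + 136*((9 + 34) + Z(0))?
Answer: 5927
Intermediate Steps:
Z(v) = 0 (Z(v) = 0*(2*v) = 0)
79 + 136*((9 + 34) + Z(0)) = 79 + 136*((9 + 34) + 0) = 79 + 136*(43 + 0) = 79 + 136*43 = 79 + 5848 = 5927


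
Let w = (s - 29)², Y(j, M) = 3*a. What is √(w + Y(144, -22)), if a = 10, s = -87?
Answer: √13486 ≈ 116.13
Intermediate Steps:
Y(j, M) = 30 (Y(j, M) = 3*10 = 30)
w = 13456 (w = (-87 - 29)² = (-116)² = 13456)
√(w + Y(144, -22)) = √(13456 + 30) = √13486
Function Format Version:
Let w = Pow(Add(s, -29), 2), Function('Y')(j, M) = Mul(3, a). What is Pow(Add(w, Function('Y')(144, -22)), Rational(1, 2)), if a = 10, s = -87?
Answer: Pow(13486, Rational(1, 2)) ≈ 116.13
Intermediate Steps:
Function('Y')(j, M) = 30 (Function('Y')(j, M) = Mul(3, 10) = 30)
w = 13456 (w = Pow(Add(-87, -29), 2) = Pow(-116, 2) = 13456)
Pow(Add(w, Function('Y')(144, -22)), Rational(1, 2)) = Pow(Add(13456, 30), Rational(1, 2)) = Pow(13486, Rational(1, 2))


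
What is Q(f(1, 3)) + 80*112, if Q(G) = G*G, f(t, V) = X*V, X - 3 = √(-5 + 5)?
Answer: 9041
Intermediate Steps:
X = 3 (X = 3 + √(-5 + 5) = 3 + √0 = 3 + 0 = 3)
f(t, V) = 3*V
Q(G) = G²
Q(f(1, 3)) + 80*112 = (3*3)² + 80*112 = 9² + 8960 = 81 + 8960 = 9041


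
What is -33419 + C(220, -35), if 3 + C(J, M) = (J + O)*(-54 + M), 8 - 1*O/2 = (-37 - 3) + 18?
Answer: -58342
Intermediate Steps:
O = 60 (O = 16 - 2*((-37 - 3) + 18) = 16 - 2*(-40 + 18) = 16 - 2*(-22) = 16 + 44 = 60)
C(J, M) = -3 + (-54 + M)*(60 + J) (C(J, M) = -3 + (J + 60)*(-54 + M) = -3 + (60 + J)*(-54 + M) = -3 + (-54 + M)*(60 + J))
-33419 + C(220, -35) = -33419 + (-3243 - 54*220 + 60*(-35) + 220*(-35)) = -33419 + (-3243 - 11880 - 2100 - 7700) = -33419 - 24923 = -58342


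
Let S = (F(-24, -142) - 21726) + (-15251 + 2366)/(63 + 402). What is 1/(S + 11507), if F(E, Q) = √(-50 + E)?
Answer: -4923544/50450161509 - 961*I*√74/100900323018 ≈ -9.7592e-5 - 8.1931e-8*I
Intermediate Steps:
S = -674365/31 + I*√74 (S = (√(-50 - 24) - 21726) + (-15251 + 2366)/(63 + 402) = (√(-74) - 21726) - 12885/465 = (I*√74 - 21726) - 12885*1/465 = (-21726 + I*√74) - 859/31 = -674365/31 + I*√74 ≈ -21754.0 + 8.6023*I)
1/(S + 11507) = 1/((-674365/31 + I*√74) + 11507) = 1/(-317648/31 + I*√74)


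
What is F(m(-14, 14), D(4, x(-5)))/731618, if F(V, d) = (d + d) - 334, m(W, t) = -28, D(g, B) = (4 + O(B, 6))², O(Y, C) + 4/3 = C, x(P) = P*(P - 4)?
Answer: -827/3292281 ≈ -0.00025119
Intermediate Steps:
x(P) = P*(-4 + P)
O(Y, C) = -4/3 + C
D(g, B) = 676/9 (D(g, B) = (4 + (-4/3 + 6))² = (4 + 14/3)² = (26/3)² = 676/9)
F(V, d) = -334 + 2*d (F(V, d) = 2*d - 334 = -334 + 2*d)
F(m(-14, 14), D(4, x(-5)))/731618 = (-334 + 2*(676/9))/731618 = (-334 + 1352/9)*(1/731618) = -1654/9*1/731618 = -827/3292281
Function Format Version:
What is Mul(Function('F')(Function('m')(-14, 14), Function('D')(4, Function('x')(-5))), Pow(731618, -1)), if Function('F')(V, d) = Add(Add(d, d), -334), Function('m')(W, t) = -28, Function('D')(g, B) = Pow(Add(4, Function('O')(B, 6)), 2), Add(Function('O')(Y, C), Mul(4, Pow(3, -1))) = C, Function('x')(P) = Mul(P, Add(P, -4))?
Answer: Rational(-827, 3292281) ≈ -0.00025119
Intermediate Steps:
Function('x')(P) = Mul(P, Add(-4, P))
Function('O')(Y, C) = Add(Rational(-4, 3), C)
Function('D')(g, B) = Rational(676, 9) (Function('D')(g, B) = Pow(Add(4, Add(Rational(-4, 3), 6)), 2) = Pow(Add(4, Rational(14, 3)), 2) = Pow(Rational(26, 3), 2) = Rational(676, 9))
Function('F')(V, d) = Add(-334, Mul(2, d)) (Function('F')(V, d) = Add(Mul(2, d), -334) = Add(-334, Mul(2, d)))
Mul(Function('F')(Function('m')(-14, 14), Function('D')(4, Function('x')(-5))), Pow(731618, -1)) = Mul(Add(-334, Mul(2, Rational(676, 9))), Pow(731618, -1)) = Mul(Add(-334, Rational(1352, 9)), Rational(1, 731618)) = Mul(Rational(-1654, 9), Rational(1, 731618)) = Rational(-827, 3292281)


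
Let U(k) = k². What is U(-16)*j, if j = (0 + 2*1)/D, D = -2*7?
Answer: -256/7 ≈ -36.571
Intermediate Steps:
D = -14
j = -⅐ (j = (0 + 2*1)/(-14) = (0 + 2)*(-1/14) = 2*(-1/14) = -⅐ ≈ -0.14286)
U(-16)*j = (-16)²*(-⅐) = 256*(-⅐) = -256/7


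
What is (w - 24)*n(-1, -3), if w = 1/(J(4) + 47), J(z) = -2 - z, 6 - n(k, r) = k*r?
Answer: -2949/41 ≈ -71.927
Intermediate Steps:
n(k, r) = 6 - k*r
w = 1/41 (w = 1/((-2 - 1*4) + 47) = 1/((-2 - 4) + 47) = 1/(-6 + 47) = 1/41 ≈ 0.024390)
(w - 24)*n(-1, -3) = (1/41 - 24)*(6 - 1*(-1)*(-3)) = -983*(6 - 3)/41 = -983/41*3 = -2949/41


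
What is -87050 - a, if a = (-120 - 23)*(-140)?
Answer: -107070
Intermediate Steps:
a = 20020 (a = -143*(-140) = 20020)
-87050 - a = -87050 - 1*20020 = -87050 - 20020 = -107070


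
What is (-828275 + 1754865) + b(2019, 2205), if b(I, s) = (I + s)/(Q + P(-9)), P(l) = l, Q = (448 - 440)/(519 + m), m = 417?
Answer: 243569618/263 ≈ 9.2612e+5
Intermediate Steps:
Q = 1/117 (Q = (448 - 440)/(519 + 417) = 8/936 = 8*(1/936) = 1/117 ≈ 0.0085470)
b(I, s) = -117*I/1052 - 117*s/1052 (b(I, s) = (I + s)/(1/117 - 9) = (I + s)/(-1052/117) = (I + s)*(-117/1052) = -117*I/1052 - 117*s/1052)
(-828275 + 1754865) + b(2019, 2205) = (-828275 + 1754865) + (-117/1052*2019 - 117/1052*2205) = 926590 + (-236223/1052 - 257985/1052) = 926590 - 123552/263 = 243569618/263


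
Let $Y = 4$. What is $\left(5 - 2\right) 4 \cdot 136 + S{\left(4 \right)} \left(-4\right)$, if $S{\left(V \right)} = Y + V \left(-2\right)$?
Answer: $1648$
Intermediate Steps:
$S{\left(V \right)} = 4 - 2 V$ ($S{\left(V \right)} = 4 + V \left(-2\right) = 4 - 2 V$)
$\left(5 - 2\right) 4 \cdot 136 + S{\left(4 \right)} \left(-4\right) = \left(5 - 2\right) 4 \cdot 136 + \left(4 - 8\right) \left(-4\right) = 3 \cdot 4 \cdot 136 + \left(4 - 8\right) \left(-4\right) = 12 \cdot 136 - -16 = 1632 + 16 = 1648$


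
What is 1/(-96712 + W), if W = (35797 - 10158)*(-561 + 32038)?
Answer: 1/806942091 ≈ 1.2392e-9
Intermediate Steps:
W = 807038803 (W = 25639*31477 = 807038803)
1/(-96712 + W) = 1/(-96712 + 807038803) = 1/806942091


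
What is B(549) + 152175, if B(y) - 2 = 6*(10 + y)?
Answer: 155531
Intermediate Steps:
B(y) = 62 + 6*y (B(y) = 2 + 6*(10 + y) = 2 + (60 + 6*y) = 62 + 6*y)
B(549) + 152175 = (62 + 6*549) + 152175 = (62 + 3294) + 152175 = 3356 + 152175 = 155531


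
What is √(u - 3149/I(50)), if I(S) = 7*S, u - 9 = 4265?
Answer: √20898514/70 ≈ 65.307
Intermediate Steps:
u = 4274 (u = 9 + 4265 = 4274)
√(u - 3149/I(50)) = √(4274 - 3149/(7*50)) = √(4274 - 3149/350) = √(1492751/350) = √20898514/70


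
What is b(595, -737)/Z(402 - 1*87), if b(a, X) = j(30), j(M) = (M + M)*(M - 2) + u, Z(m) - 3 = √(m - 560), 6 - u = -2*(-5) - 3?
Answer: 5037/254 - 11753*I*√5/254 ≈ 19.831 - 103.47*I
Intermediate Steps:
u = -1 (u = 6 - (-2*(-5) - 3) = 6 - (10 - 3) = 6 - 1*7 = 6 - 7 = -1)
Z(m) = 3 + √(-560 + m) (Z(m) = 3 + √(m - 560) = 3 + √(-560 + m))
j(M) = -1 + 2*M*(-2 + M) (j(M) = (M + M)*(M - 2) - 1 = (2*M)*(-2 + M) - 1 = 2*M*(-2 + M) - 1 = -1 + 2*M*(-2 + M))
b(a, X) = 1679 (b(a, X) = -1 - 4*30 + 2*30² = -1 - 120 + 2*900 = -1 - 120 + 1800 = 1679)
b(595, -737)/Z(402 - 1*87) = 1679/(3 + √(-560 + (402 - 1*87))) = 1679/(3 + √(-560 + (402 - 87))) = 1679/(3 + √(-560 + 315)) = 1679/(3 + √(-245)) = 1679/(3 + 7*I*√5)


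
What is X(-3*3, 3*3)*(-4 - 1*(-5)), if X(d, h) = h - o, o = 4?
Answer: 5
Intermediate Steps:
X(d, h) = -4 + h (X(d, h) = h - 1*4 = h - 4 = -4 + h)
X(-3*3, 3*3)*(-4 - 1*(-5)) = (-4 + 3*3)*(-4 - 1*(-5)) = (-4 + 9)*(-4 + 5) = 5*1 = 5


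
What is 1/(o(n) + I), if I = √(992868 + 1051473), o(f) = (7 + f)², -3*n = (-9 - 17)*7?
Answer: 370881/1532590060 - 243*√227149/1532590060 ≈ 0.00016643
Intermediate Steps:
n = 182/3 (n = -(-9 - 17)*7/3 = -(-26)*7/3 = -⅓*(-182) = 182/3 ≈ 60.667)
I = 3*√227149 (I = √2044341 = 3*√227149 ≈ 1429.8)
1/(o(n) + I) = 1/((7 + 182/3)² + 3*√227149) = 1/((203/3)² + 3*√227149) = 1/(41209/9 + 3*√227149)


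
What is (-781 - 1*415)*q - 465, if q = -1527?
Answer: 1825827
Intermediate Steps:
(-781 - 1*415)*q - 465 = (-781 - 1*415)*(-1527) - 465 = (-781 - 415)*(-1527) - 465 = -1196*(-1527) - 465 = 1826292 - 465 = 1825827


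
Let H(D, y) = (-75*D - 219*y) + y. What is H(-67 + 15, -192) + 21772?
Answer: 67528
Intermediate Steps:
H(D, y) = -218*y - 75*D (H(D, y) = (-219*y - 75*D) + y = -218*y - 75*D)
H(-67 + 15, -192) + 21772 = (-218*(-192) - 75*(-67 + 15)) + 21772 = (41856 - 75*(-52)) + 21772 = (41856 + 3900) + 21772 = 45756 + 21772 = 67528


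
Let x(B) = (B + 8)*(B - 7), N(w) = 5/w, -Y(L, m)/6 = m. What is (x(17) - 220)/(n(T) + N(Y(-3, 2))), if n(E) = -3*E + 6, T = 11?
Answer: -360/329 ≈ -1.0942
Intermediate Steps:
Y(L, m) = -6*m
n(E) = 6 - 3*E
x(B) = (-7 + B)*(8 + B) (x(B) = (8 + B)*(-7 + B) = (-7 + B)*(8 + B))
(x(17) - 220)/(n(T) + N(Y(-3, 2))) = ((-56 + 17 + 17²) - 220)/((6 - 3*11) + 5/((-6*2))) = ((-56 + 17 + 289) - 220)/((6 - 33) + 5/(-12)) = (250 - 220)/(-27 + 5*(-1/12)) = 30/(-27 - 5/12) = 30/(-329/12) = 30*(-12/329) = -360/329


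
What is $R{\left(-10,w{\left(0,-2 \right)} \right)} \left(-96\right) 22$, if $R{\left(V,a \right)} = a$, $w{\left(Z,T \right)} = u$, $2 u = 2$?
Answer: $-2112$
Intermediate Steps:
$u = 1$ ($u = \frac{1}{2} \cdot 2 = 1$)
$w{\left(Z,T \right)} = 1$
$R{\left(-10,w{\left(0,-2 \right)} \right)} \left(-96\right) 22 = 1 \left(-96\right) 22 = \left(-96\right) 22 = -2112$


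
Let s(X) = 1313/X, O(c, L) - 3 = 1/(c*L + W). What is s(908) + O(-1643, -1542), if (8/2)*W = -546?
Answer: 20454427159/4600599012 ≈ 4.4460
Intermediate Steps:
W = -273/2 (W = (¼)*(-546) = -273/2 ≈ -136.50)
O(c, L) = 3 + 1/(-273/2 + L*c) (O(c, L) = 3 + 1/(c*L - 273/2) = 3 + 1/(L*c - 273/2) = 3 + 1/(-273/2 + L*c))
s(908) + O(-1643, -1542) = 1313/908 + (-817 + 6*(-1542)*(-1643))/(-273 + 2*(-1542)*(-1643)) = 1313*(1/908) + (-817 + 15201036)/(-273 + 5067012) = 1313/908 + 15200219/5066739 = 20454427159/4600599012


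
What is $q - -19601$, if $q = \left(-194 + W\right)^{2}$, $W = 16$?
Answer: $51285$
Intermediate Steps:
$q = 31684$ ($q = \left(-194 + 16\right)^{2} = \left(-178\right)^{2} = 31684$)
$q - -19601 = 31684 - -19601 = 31684 + \left(19836 - 235\right) = 31684 + 19601 = 51285$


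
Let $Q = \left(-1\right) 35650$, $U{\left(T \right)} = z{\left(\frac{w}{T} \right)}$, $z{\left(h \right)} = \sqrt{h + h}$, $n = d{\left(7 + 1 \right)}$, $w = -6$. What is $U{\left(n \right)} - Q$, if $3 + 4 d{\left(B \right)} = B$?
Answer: $35650 + \frac{4 i \sqrt{15}}{5} \approx 35650.0 + 3.0984 i$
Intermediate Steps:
$d{\left(B \right)} = - \frac{3}{4} + \frac{B}{4}$
$n = \frac{5}{4}$ ($n = - \frac{3}{4} + \frac{7 + 1}{4} = - \frac{3}{4} + \frac{1}{4} \cdot 8 = - \frac{3}{4} + 2 = \frac{5}{4} \approx 1.25$)
$z{\left(h \right)} = \sqrt{2} \sqrt{h}$ ($z{\left(h \right)} = \sqrt{2 h} = \sqrt{2} \sqrt{h}$)
$U{\left(T \right)} = 2 \sqrt{3} \sqrt{- \frac{1}{T}}$ ($U{\left(T \right)} = \sqrt{2} \sqrt{- \frac{6}{T}} = \sqrt{2} \sqrt{6} \sqrt{- \frac{1}{T}} = 2 \sqrt{3} \sqrt{- \frac{1}{T}}$)
$Q = -35650$
$U{\left(n \right)} - Q = 2 \sqrt{3} \sqrt{- \frac{1}{\frac{5}{4}}} - -35650 = 2 \sqrt{3} \sqrt{\left(-1\right) \frac{4}{5}} + 35650 = 2 \sqrt{3} \sqrt{- \frac{4}{5}} + 35650 = 2 \sqrt{3} \frac{2 i \sqrt{5}}{5} + 35650 = \frac{4 i \sqrt{15}}{5} + 35650 = 35650 + \frac{4 i \sqrt{15}}{5}$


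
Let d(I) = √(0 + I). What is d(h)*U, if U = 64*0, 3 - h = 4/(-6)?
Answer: 0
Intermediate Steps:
h = 11/3 (h = 3 - 4/(-6) = 3 - 4*(-1)/6 = 3 - 1*(-⅔) = 3 + ⅔ = 11/3 ≈ 3.6667)
d(I) = √I
U = 0
d(h)*U = √(11/3)*0 = (√33/3)*0 = 0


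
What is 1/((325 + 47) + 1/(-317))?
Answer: 317/117923 ≈ 0.0026882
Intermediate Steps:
1/((325 + 47) + 1/(-317)) = 1/(372 - 1/317) = 1/(117923/317) = 317/117923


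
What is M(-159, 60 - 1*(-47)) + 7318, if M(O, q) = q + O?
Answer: 7266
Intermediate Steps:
M(O, q) = O + q
M(-159, 60 - 1*(-47)) + 7318 = (-159 + (60 - 1*(-47))) + 7318 = (-159 + (60 + 47)) + 7318 = (-159 + 107) + 7318 = -52 + 7318 = 7266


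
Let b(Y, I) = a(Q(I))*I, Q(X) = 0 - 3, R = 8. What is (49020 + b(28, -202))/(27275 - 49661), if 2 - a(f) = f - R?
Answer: -23197/11193 ≈ -2.0725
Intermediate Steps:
Q(X) = -3
a(f) = 10 - f (a(f) = 2 - (f - 1*8) = 2 - (f - 8) = 2 - (-8 + f) = 2 + (8 - f) = 10 - f)
b(Y, I) = 13*I (b(Y, I) = (10 - 1*(-3))*I = (10 + 3)*I = 13*I)
(49020 + b(28, -202))/(27275 - 49661) = (49020 + 13*(-202))/(27275 - 49661) = (49020 - 2626)/(-22386) = 46394*(-1/22386) = -23197/11193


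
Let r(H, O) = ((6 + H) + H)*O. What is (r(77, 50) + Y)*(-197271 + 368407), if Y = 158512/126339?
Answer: 172996335941632/126339 ≈ 1.3693e+9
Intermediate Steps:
Y = 158512/126339 (Y = 158512*(1/126339) = 158512/126339 ≈ 1.2547)
r(H, O) = O*(6 + 2*H) (r(H, O) = (6 + 2*H)*O = O*(6 + 2*H))
(r(77, 50) + Y)*(-197271 + 368407) = (2*50*(3 + 77) + 158512/126339)*(-197271 + 368407) = (2*50*80 + 158512/126339)*171136 = (8000 + 158512/126339)*171136 = (1010870512/126339)*171136 = 172996335941632/126339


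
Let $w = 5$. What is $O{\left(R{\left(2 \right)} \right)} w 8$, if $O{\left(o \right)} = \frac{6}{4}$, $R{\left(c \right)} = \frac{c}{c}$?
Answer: $60$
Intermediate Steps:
$R{\left(c \right)} = 1$
$O{\left(o \right)} = \frac{3}{2}$ ($O{\left(o \right)} = 6 \cdot \frac{1}{4} = \frac{3}{2}$)
$O{\left(R{\left(2 \right)} \right)} w 8 = \frac{3}{2} \cdot 5 \cdot 8 = \frac{15}{2} \cdot 8 = 60$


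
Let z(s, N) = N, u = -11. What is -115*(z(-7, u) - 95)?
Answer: 12190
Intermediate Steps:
-115*(z(-7, u) - 95) = -115*(-11 - 95) = -115*(-106) = 12190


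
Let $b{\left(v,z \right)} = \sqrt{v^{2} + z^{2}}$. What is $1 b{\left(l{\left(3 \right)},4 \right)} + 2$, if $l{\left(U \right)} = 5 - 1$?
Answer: $2 + 4 \sqrt{2} \approx 7.6569$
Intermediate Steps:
$l{\left(U \right)} = 4$ ($l{\left(U \right)} = 5 - 1 = 4$)
$1 b{\left(l{\left(3 \right)},4 \right)} + 2 = 1 \sqrt{4^{2} + 4^{2}} + 2 = 1 \sqrt{16 + 16} + 2 = 1 \sqrt{32} + 2 = 1 \cdot 4 \sqrt{2} + 2 = 4 \sqrt{2} + 2 = 2 + 4 \sqrt{2}$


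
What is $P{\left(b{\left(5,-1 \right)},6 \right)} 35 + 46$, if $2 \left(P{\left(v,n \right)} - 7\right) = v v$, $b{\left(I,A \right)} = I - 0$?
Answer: $\frac{1457}{2} \approx 728.5$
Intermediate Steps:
$b{\left(I,A \right)} = I$ ($b{\left(I,A \right)} = I + 0 = I$)
$P{\left(v,n \right)} = 7 + \frac{v^{2}}{2}$ ($P{\left(v,n \right)} = 7 + \frac{v v}{2} = 7 + \frac{v^{2}}{2}$)
$P{\left(b{\left(5,-1 \right)},6 \right)} 35 + 46 = \left(7 + \frac{5^{2}}{2}\right) 35 + 46 = \left(7 + \frac{1}{2} \cdot 25\right) 35 + 46 = \left(7 + \frac{25}{2}\right) 35 + 46 = \frac{39}{2} \cdot 35 + 46 = \frac{1365}{2} + 46 = \frac{1457}{2}$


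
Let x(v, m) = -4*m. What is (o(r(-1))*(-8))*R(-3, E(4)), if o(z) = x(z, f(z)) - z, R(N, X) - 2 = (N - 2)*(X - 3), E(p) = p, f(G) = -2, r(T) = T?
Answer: 216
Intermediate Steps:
R(N, X) = 2 + (-3 + X)*(-2 + N) (R(N, X) = 2 + (N - 2)*(X - 3) = 2 + (-2 + N)*(-3 + X) = 2 + (-3 + X)*(-2 + N))
o(z) = 8 - z (o(z) = -4*(-2) - z = 8 - z)
(o(r(-1))*(-8))*R(-3, E(4)) = ((8 - 1*(-1))*(-8))*(8 - 3*(-3) - 2*4 - 3*4) = ((8 + 1)*(-8))*(8 + 9 - 8 - 12) = (9*(-8))*(-3) = -72*(-3) = 216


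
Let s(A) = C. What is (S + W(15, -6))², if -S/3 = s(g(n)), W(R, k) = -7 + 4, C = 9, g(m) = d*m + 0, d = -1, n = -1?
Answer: 900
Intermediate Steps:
g(m) = -m (g(m) = -m + 0 = -m)
s(A) = 9
W(R, k) = -3
S = -27 (S = -3*9 = -27)
(S + W(15, -6))² = (-27 - 3)² = (-30)² = 900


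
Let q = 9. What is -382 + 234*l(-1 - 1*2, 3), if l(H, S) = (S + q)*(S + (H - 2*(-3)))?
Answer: 16466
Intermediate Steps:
l(H, S) = (9 + S)*(6 + H + S) (l(H, S) = (S + 9)*(S + (H - 2*(-3))) = (9 + S)*(S + (H + 6)) = (9 + S)*(S + (6 + H)) = (9 + S)*(6 + H + S))
-382 + 234*l(-1 - 1*2, 3) = -382 + 234*(54 + 3**2 + 9*(-1 - 1*2) + 15*3 + (-1 - 1*2)*3) = -382 + 234*(54 + 9 + 9*(-1 - 2) + 45 + (-1 - 2)*3) = -382 + 234*(54 + 9 + 9*(-3) + 45 - 3*3) = -382 + 234*(54 + 9 - 27 + 45 - 9) = -382 + 234*72 = -382 + 16848 = 16466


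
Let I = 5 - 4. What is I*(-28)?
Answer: -28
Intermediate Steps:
I = 1
I*(-28) = 1*(-28) = -28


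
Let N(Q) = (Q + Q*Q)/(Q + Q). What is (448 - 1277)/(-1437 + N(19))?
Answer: 829/1427 ≈ 0.58094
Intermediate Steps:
N(Q) = (Q + Q²)/(2*Q) (N(Q) = (Q + Q²)/((2*Q)) = (Q + Q²)*(1/(2*Q)) = (Q + Q²)/(2*Q))
(448 - 1277)/(-1437 + N(19)) = (448 - 1277)/(-1437 + (½ + (½)*19)) = -829/(-1437 + (½ + 19/2)) = -829/(-1437 + 10) = -829/(-1427) = -829*(-1/1427) = 829/1427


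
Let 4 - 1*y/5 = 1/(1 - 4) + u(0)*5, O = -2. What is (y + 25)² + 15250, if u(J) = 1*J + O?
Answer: 221350/9 ≈ 24594.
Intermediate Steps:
u(J) = -2 + J (u(J) = 1*J - 2 = J - 2 = -2 + J)
y = 215/3 (y = 20 - 5*(1/(1 - 4) + (-2 + 0)*5) = 20 - 5*(1/(-3) - 2*5) = 20 - 5*(-⅓ - 10) = 20 - 5*(-31/3) = 20 + 155/3 = 215/3 ≈ 71.667)
(y + 25)² + 15250 = (215/3 + 25)² + 15250 = (290/3)² + 15250 = 84100/9 + 15250 = 221350/9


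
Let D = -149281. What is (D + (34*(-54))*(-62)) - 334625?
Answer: -370074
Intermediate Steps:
(D + (34*(-54))*(-62)) - 334625 = (-149281 + (34*(-54))*(-62)) - 334625 = (-149281 - 1836*(-62)) - 334625 = (-149281 + 113832) - 334625 = -35449 - 334625 = -370074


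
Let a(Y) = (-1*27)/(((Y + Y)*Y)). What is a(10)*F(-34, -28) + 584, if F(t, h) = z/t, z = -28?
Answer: 992611/1700 ≈ 583.89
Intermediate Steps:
a(Y) = -27/(2*Y**2) (a(Y) = -27*1/(2*Y**2) = -27/(2*Y**2))
F(t, h) = -28/t
a(10)*F(-34, -28) + 584 = (-27/2/10**2)*(-28/(-34)) + 584 = (-27/2*1/100)*(-28*(-1/34)) + 584 = -27/200*14/17 + 584 = -189/1700 + 584 = 992611/1700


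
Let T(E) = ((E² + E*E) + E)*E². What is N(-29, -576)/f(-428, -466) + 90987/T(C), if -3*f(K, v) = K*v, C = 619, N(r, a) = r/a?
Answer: -1679245633579/3751050517898460672 ≈ -4.4767e-7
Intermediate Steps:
T(E) = E²*(E + 2*E²) (T(E) = ((E² + E²) + E)*E² = (2*E² + E)*E² = (E + 2*E²)*E² = E²*(E + 2*E²))
f(K, v) = -K*v/3
N(-29, -576)/f(-428, -466) + 90987/T(C) = (-29/(-576))/((-⅓*(-428)*(-466))) + 90987/((619³*(1 + 2*619))) = (-29*(-1/576))/(-199448/3) + 90987/((237176659*(1 + 1238))) = (29/576)*(-3/199448) + 90987/((237176659*1239)) = -29/38294016 + 90987/293861880501 = -29/38294016 + 90987*(1/293861880501) = -29/38294016 + 30329/97953960167 = -1679245633579/3751050517898460672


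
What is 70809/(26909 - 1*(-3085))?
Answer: 23603/9998 ≈ 2.3608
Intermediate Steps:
70809/(26909 - 1*(-3085)) = 70809/(26909 + 3085) = 70809/29994 = 70809*(1/29994) = 23603/9998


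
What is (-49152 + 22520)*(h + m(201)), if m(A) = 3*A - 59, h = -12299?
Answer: 313059160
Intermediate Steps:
m(A) = -59 + 3*A
(-49152 + 22520)*(h + m(201)) = (-49152 + 22520)*(-12299 + (-59 + 3*201)) = -26632*(-12299 + (-59 + 603)) = -26632*(-12299 + 544) = -26632*(-11755) = 313059160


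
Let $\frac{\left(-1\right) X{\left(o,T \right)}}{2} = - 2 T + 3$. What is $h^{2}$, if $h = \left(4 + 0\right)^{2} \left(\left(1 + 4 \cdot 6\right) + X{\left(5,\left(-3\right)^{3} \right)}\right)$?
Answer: $2027776$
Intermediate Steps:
$X{\left(o,T \right)} = -6 + 4 T$ ($X{\left(o,T \right)} = - 2 \left(- 2 T + 3\right) = - 2 \left(3 - 2 T\right) = -6 + 4 T$)
$h = -1424$ ($h = \left(4 + 0\right)^{2} \left(\left(1 + 4 \cdot 6\right) + \left(-6 + 4 \left(-3\right)^{3}\right)\right) = 4^{2} \left(\left(1 + 24\right) + \left(-6 + 4 \left(-27\right)\right)\right) = 16 \left(25 - 114\right) = 16 \left(-89\right) = -1424$)
$h^{2} = \left(-1424\right)^{2} = 2027776$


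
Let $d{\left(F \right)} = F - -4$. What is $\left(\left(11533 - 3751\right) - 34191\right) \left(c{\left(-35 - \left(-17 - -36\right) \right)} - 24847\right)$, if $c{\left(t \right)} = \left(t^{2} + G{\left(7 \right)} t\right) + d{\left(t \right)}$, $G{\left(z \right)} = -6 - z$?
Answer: $561957111$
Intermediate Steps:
$d{\left(F \right)} = 4 + F$ ($d{\left(F \right)} = F + 4 = 4 + F$)
$c{\left(t \right)} = 4 + t^{2} - 12 t$ ($c{\left(t \right)} = \left(t^{2} + \left(-6 - 7\right) t\right) + \left(4 + t\right) = \left(t^{2} - 13 t\right) + \left(4 + t\right) = 4 + t^{2} - 12 t$)
$\left(\left(11533 - 3751\right) - 34191\right) \left(c{\left(-35 - \left(-17 - -36\right) \right)} - 24847\right) = \left(\left(11533 - 3751\right) - 34191\right) \left(\left(4 + \left(-35 - \left(-17 - -36\right)\right)^{2} - 12 \left(-35 - \left(-17 - -36\right)\right)\right) - 24847\right) = \left(\left(11533 - 3751\right) - 34191\right) \left(\left(4 + \left(-35 - \left(-17 + 36\right)\right)^{2} - 12 \left(-35 - \left(-17 + 36\right)\right)\right) - 24847\right) = \left(7782 - 34191\right) \left(\left(4 + \left(-35 - 19\right)^{2} - 12 \left(-35 - 19\right)\right) - 24847\right) = - 26409 \left(\left(4 + \left(-35 - 19\right)^{2} - 12 \left(-35 - 19\right)\right) - 24847\right) = - 26409 \left(\left(4 + \left(-54\right)^{2} - -648\right) - 24847\right) = - 26409 \left(\left(4 + 2916 + 648\right) - 24847\right) = - 26409 \left(3568 - 24847\right) = \left(-26409\right) \left(-21279\right) = 561957111$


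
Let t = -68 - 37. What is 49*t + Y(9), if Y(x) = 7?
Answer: -5138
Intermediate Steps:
t = -105
49*t + Y(9) = 49*(-105) + 7 = -5145 + 7 = -5138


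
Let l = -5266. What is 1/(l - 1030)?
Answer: -1/6296 ≈ -0.00015883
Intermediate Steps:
1/(l - 1030) = 1/(-5266 - 1030) = 1/(-6296) = -1/6296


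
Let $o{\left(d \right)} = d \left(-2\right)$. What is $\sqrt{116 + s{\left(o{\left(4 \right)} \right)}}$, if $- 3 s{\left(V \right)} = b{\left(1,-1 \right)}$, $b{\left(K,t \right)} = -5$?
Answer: $\frac{\sqrt{1059}}{3} \approx 10.847$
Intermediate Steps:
$o{\left(d \right)} = - 2 d$
$s{\left(V \right)} = \frac{5}{3}$ ($s{\left(V \right)} = \left(- \frac{1}{3}\right) \left(-5\right) = \frac{5}{3}$)
$\sqrt{116 + s{\left(o{\left(4 \right)} \right)}} = \sqrt{116 + \frac{5}{3}} = \sqrt{\frac{353}{3}} = \frac{\sqrt{1059}}{3}$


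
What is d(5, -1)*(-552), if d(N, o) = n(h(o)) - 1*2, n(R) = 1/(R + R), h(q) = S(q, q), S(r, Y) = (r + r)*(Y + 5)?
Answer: 2277/2 ≈ 1138.5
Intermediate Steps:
S(r, Y) = 2*r*(5 + Y) (S(r, Y) = (2*r)*(5 + Y) = 2*r*(5 + Y))
h(q) = 2*q*(5 + q)
n(R) = 1/(2*R)
d(N, o) = -2 + 1/(4*o*(5 + o)) (d(N, o) = 1/(2*((2*o*(5 + o)))) - 1*2 = (1/(2*o*(5 + o)))/2 - 2 = 1/(4*o*(5 + o)) - 2 = -2 + 1/(4*o*(5 + o)))
d(5, -1)*(-552) = ((¼)*(1 - 8*(-1)*(5 - 1))/(-1*(5 - 1)))*(-552) = ((¼)*(-1)*(1 - 8*(-1)*4)/4)*(-552) = ((¼)*(-1)*(¼)*(1 + 32))*(-552) = ((¼)*(-1)*(¼)*33)*(-552) = -33/16*(-552) = 2277/2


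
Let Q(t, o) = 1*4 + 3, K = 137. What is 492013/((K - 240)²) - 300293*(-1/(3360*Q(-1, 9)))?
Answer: 2108279171/35646240 ≈ 59.145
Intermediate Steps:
Q(t, o) = 7 (Q(t, o) = 4 + 3 = 7)
492013/((K - 240)²) - 300293*(-1/(3360*Q(-1, 9))) = 492013/((137 - 240)²) - 300293/((7*70)*(-48)) = 492013/((-103)²) - 300293/(490*(-48)) = 492013/10609 - 300293/(-23520) = 492013*(1/10609) - 300293*(-1/23520) = 492013/10609 + 42899/3360 = 2108279171/35646240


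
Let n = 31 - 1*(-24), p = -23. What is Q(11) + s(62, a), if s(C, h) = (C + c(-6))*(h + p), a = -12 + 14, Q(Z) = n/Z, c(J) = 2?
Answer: -1339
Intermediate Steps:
n = 55 (n = 31 + 24 = 55)
Q(Z) = 55/Z
a = 2
s(C, h) = (-23 + h)*(2 + C) (s(C, h) = (C + 2)*(h - 23) = (2 + C)*(-23 + h) = (-23 + h)*(2 + C))
Q(11) + s(62, a) = 55/11 + (-46 - 23*62 + 2*2 + 62*2) = 55*(1/11) + (-46 - 1426 + 4 + 124) = 5 - 1344 = -1339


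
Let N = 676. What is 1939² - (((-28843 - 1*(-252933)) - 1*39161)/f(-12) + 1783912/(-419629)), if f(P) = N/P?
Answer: 266862372028172/70917301 ≈ 3.7630e+6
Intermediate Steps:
f(P) = 676/P
1939² - (((-28843 - 1*(-252933)) - 1*39161)/f(-12) + 1783912/(-419629)) = 1939² - (((-28843 - 1*(-252933)) - 1*39161)/((676/(-12))) + 1783912/(-419629)) = 3759721 - (((-28843 + 252933) - 39161)/((676*(-1/12))) + 1783912*(-1/419629)) = 3759721 - ((224090 - 39161)/(-169/3) - 1783912/419629) = 3759721 - (184929*(-3/169) - 1783912/419629) = 3759721 - (-554787/169 - 1783912/419629) = 3759721 - 1*(-233106195151/70917301) = 3759721 + 233106195151/70917301 = 266862372028172/70917301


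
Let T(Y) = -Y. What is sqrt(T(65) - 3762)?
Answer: I*sqrt(3827) ≈ 61.863*I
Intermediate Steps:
sqrt(T(65) - 3762) = sqrt(-1*65 - 3762) = sqrt(-65 - 3762) = sqrt(-3827) = I*sqrt(3827)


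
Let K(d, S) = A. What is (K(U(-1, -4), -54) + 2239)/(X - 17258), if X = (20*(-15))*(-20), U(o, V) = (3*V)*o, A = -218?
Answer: -2021/11258 ≈ -0.17952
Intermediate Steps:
U(o, V) = 3*V*o
K(d, S) = -218
X = 6000 (X = -300*(-20) = 6000)
(K(U(-1, -4), -54) + 2239)/(X - 17258) = (-218 + 2239)/(6000 - 17258) = 2021/(-11258) = 2021*(-1/11258) = -2021/11258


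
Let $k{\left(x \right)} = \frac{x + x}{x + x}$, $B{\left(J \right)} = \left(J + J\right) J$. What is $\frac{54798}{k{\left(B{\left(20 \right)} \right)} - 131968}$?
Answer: $- \frac{18266}{43989} \approx -0.41524$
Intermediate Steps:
$B{\left(J \right)} = 2 J^{2}$ ($B{\left(J \right)} = 2 J J = 2 J^{2}$)
$k{\left(x \right)} = 1$ ($k{\left(x \right)} = \frac{2 x}{2 x} = 2 x \frac{1}{2 x} = 1$)
$\frac{54798}{k{\left(B{\left(20 \right)} \right)} - 131968} = \frac{54798}{1 - 131968} = \frac{54798}{-131967} = 54798 \left(- \frac{1}{131967}\right) = - \frac{18266}{43989}$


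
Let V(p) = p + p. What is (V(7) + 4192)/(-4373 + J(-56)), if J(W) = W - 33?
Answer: -2103/2231 ≈ -0.94263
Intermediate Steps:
V(p) = 2*p
J(W) = -33 + W
(V(7) + 4192)/(-4373 + J(-56)) = (2*7 + 4192)/(-4373 + (-33 - 56)) = (14 + 4192)/(-4373 - 89) = 4206/(-4462) = 4206*(-1/4462) = -2103/2231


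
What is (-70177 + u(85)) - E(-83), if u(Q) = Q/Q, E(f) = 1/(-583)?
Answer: -40912607/583 ≈ -70176.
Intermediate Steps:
E(f) = -1/583
u(Q) = 1
(-70177 + u(85)) - E(-83) = (-70177 + 1) - 1*(-1/583) = -70176 + 1/583 = -40912607/583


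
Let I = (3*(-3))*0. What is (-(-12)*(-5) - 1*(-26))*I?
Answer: 0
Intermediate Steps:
I = 0 (I = -9*0 = 0)
(-(-12)*(-5) - 1*(-26))*I = (-(-12)*(-5) - 1*(-26))*0 = (-1*60 + 26)*0 = (-60 + 26)*0 = -34*0 = 0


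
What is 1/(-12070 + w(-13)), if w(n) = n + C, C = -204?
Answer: -1/12287 ≈ -8.1387e-5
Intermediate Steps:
w(n) = -204 + n (w(n) = n - 204 = -204 + n)
1/(-12070 + w(-13)) = 1/(-12070 + (-204 - 13)) = 1/(-12070 - 217) = 1/(-12287) = -1/12287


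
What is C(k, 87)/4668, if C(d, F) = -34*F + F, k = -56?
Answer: -957/1556 ≈ -0.61504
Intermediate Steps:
C(d, F) = -33*F
C(k, 87)/4668 = -33*87/4668 = -2871*1/4668 = -957/1556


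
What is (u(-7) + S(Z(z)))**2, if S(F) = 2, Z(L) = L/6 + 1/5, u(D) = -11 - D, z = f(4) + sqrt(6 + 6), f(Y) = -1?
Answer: 4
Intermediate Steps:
z = -1 + 2*sqrt(3) (z = -1 + sqrt(6 + 6) = -1 + sqrt(12) = -1 + 2*sqrt(3) ≈ 2.4641)
Z(L) = 1/5 + L/6 (Z(L) = L*(1/6) + 1*(1/5) = L/6 + 1/5 = 1/5 + L/6)
(u(-7) + S(Z(z)))**2 = ((-11 - 1*(-7)) + 2)**2 = ((-11 + 7) + 2)**2 = (-4 + 2)**2 = (-2)**2 = 4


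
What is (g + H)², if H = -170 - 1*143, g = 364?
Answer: 2601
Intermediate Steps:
H = -313 (H = -170 - 143 = -313)
(g + H)² = (364 - 313)² = 51² = 2601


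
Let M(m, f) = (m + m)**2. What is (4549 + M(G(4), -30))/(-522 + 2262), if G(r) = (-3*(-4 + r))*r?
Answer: 4549/1740 ≈ 2.6144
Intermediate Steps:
G(r) = r*(12 - 3*r) (G(r) = (12 - 3*r)*r = r*(12 - 3*r))
M(m, f) = 4*m**2 (M(m, f) = (2*m)**2 = 4*m**2)
(4549 + M(G(4), -30))/(-522 + 2262) = (4549 + 4*(3*4*(4 - 1*4))**2)/(-522 + 2262) = (4549 + 4*(3*4*(4 - 4))**2)/1740 = (4549 + 4*(3*4*0)**2)*(1/1740) = (4549 + 4*0**2)*(1/1740) = (4549 + 4*0)*(1/1740) = (4549 + 0)*(1/1740) = 4549*(1/1740) = 4549/1740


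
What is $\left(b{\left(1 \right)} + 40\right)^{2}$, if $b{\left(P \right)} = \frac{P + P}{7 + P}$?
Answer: $\frac{25921}{16} \approx 1620.1$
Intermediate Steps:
$b{\left(P \right)} = \frac{2 P}{7 + P}$
$\left(b{\left(1 \right)} + 40\right)^{2} = \left(2 \cdot 1 \frac{1}{7 + 1} + 40\right)^{2} = \left(2 \cdot 1 \cdot \frac{1}{8} + 40\right)^{2} = \left(\frac{1}{4} + 40\right)^{2} = \left(\frac{161}{4}\right)^{2} = \frac{25921}{16}$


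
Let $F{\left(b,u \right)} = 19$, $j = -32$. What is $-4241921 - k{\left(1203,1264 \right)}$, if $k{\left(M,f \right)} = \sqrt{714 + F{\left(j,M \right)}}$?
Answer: $-4241921 - \sqrt{733} \approx -4.242 \cdot 10^{6}$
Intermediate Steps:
$k{\left(M,f \right)} = \sqrt{733}$ ($k{\left(M,f \right)} = \sqrt{714 + 19} = \sqrt{733}$)
$-4241921 - k{\left(1203,1264 \right)} = -4241921 - \sqrt{733}$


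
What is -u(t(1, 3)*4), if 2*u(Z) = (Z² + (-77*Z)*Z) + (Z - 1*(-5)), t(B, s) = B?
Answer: 1207/2 ≈ 603.50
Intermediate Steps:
u(Z) = 5/2 + Z/2 - 38*Z² (u(Z) = ((Z² + (-77*Z)*Z) + (Z - 1*(-5)))/2 = ((Z² - 77*Z²) + (Z + 5))/2 = (-76*Z² + (5 + Z))/2 = (5 + Z - 76*Z²)/2 = 5/2 + Z/2 - 38*Z²)
-u(t(1, 3)*4) = -(5/2 + (1*4)/2 - 38*(1*4)²) = -(5/2 + (½)*4 - 38*4²) = -(5/2 + 2 - 38*16) = -(5/2 + 2 - 608) = -1*(-1207/2) = 1207/2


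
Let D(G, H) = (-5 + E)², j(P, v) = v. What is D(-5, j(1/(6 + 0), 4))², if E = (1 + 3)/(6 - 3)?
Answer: 14641/81 ≈ 180.75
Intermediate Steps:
E = 4/3 ≈ 1.3333
D(G, H) = 121/9 (D(G, H) = (-5 + 4/3)² = (-11/3)² = 121/9)
D(-5, j(1/(6 + 0), 4))² = (121/9)² = 14641/81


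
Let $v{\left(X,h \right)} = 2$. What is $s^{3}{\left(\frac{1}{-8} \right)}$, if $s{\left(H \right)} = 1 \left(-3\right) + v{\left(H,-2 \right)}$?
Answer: $-1$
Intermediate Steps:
$s{\left(H \right)} = -1$ ($s{\left(H \right)} = 1 \left(-3\right) + 2 = -3 + 2 = -1$)
$s^{3}{\left(\frac{1}{-8} \right)} = \left(-1\right)^{3} = -1$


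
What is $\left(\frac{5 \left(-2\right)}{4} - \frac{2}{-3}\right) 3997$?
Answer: $- \frac{43967}{6} \approx -7327.8$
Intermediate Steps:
$\left(\frac{5 \left(-2\right)}{4} - \frac{2}{-3}\right) 3997 = \left(\left(-10\right) \frac{1}{4} - - \frac{2}{3}\right) 3997 = \left(- \frac{5}{2} + \frac{2}{3}\right) 3997 = \left(- \frac{11}{6}\right) 3997 = - \frac{43967}{6}$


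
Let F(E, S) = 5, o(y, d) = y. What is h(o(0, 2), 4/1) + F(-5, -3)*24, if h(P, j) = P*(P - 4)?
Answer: 120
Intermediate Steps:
h(P, j) = P*(-4 + P)
h(o(0, 2), 4/1) + F(-5, -3)*24 = 0*(-4 + 0) + 5*24 = 0*(-4) + 120 = 0 + 120 = 120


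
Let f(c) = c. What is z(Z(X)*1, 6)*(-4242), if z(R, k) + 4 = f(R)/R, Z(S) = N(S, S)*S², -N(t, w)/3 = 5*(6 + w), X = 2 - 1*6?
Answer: 12726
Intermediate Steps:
X = -4 (X = 2 - 6 = -4)
N(t, w) = -90 - 15*w (N(t, w) = -15*(6 + w) = -3*(30 + 5*w) = -90 - 15*w)
Z(S) = S²*(-90 - 15*S) (Z(S) = (-90 - 15*S)*S² = S²*(-90 - 15*S))
z(R, k) = -3 (z(R, k) = -4 + R/R = -4 + 1 = -3)
z(Z(X)*1, 6)*(-4242) = -3*(-4242) = 12726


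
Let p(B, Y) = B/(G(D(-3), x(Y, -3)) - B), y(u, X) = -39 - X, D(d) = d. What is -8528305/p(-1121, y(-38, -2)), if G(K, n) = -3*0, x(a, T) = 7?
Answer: 8528305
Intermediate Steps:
G(K, n) = 0
p(B, Y) = -1 (p(B, Y) = B/(0 - B) = B/((-B)) = B*(-1/B) = -1)
-8528305/p(-1121, y(-38, -2)) = -8528305/(-1) = -8528305*(-1) = 8528305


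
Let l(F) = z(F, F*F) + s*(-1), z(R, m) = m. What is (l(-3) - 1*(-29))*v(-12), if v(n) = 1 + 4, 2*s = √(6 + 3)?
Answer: 365/2 ≈ 182.50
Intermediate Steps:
s = 3/2 (s = √(6 + 3)/2 = √9/2 = (½)*3 = 3/2 ≈ 1.5000)
l(F) = -3/2 + F² (l(F) = F*F + (3/2)*(-1) = F² - 3/2 = -3/2 + F²)
v(n) = 5
(l(-3) - 1*(-29))*v(-12) = ((-3/2 + (-3)²) - 1*(-29))*5 = ((-3/2 + 9) + 29)*5 = (15/2 + 29)*5 = (73/2)*5 = 365/2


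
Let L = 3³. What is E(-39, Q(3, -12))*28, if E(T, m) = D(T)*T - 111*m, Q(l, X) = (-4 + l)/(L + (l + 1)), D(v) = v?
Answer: 1323336/31 ≈ 42688.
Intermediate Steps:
L = 27
Q(l, X) = (-4 + l)/(28 + l) (Q(l, X) = (-4 + l)/(27 + (l + 1)) = (-4 + l)/(27 + (1 + l)) = (-4 + l)/(28 + l))
E(T, m) = T² - 111*m (E(T, m) = T*T - 111*m = T² - 111*m)
E(-39, Q(3, -12))*28 = ((-39)² - 111*(-4 + 3)/(28 + 3))*28 = (1521 - 111*(-1)/31)*28 = (1521 - 111*(-1/31))*28 = (1521 + 111/31)*28 = (47262/31)*28 = 1323336/31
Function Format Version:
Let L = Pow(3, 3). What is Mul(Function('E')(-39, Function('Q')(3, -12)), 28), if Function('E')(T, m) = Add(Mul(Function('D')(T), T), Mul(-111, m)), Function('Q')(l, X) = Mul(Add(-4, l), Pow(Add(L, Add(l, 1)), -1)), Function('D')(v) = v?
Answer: Rational(1323336, 31) ≈ 42688.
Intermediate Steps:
L = 27
Function('Q')(l, X) = Mul(Pow(Add(28, l), -1), Add(-4, l)) (Function('Q')(l, X) = Mul(Add(-4, l), Pow(Add(27, Add(l, 1)), -1)) = Mul(Add(-4, l), Pow(Add(27, Add(1, l)), -1)) = Mul(Add(-4, l), Pow(Add(28, l), -1)) = Mul(Pow(Add(28, l), -1), Add(-4, l)))
Function('E')(T, m) = Add(Pow(T, 2), Mul(-111, m)) (Function('E')(T, m) = Add(Mul(T, T), Mul(-111, m)) = Add(Pow(T, 2), Mul(-111, m)))
Mul(Function('E')(-39, Function('Q')(3, -12)), 28) = Mul(Add(Pow(-39, 2), Mul(-111, Mul(Pow(Add(28, 3), -1), Add(-4, 3)))), 28) = Mul(Add(1521, Mul(-111, Mul(Pow(31, -1), -1))), 28) = Mul(Add(1521, Mul(-111, Mul(Rational(1, 31), -1))), 28) = Mul(Add(1521, Mul(-111, Rational(-1, 31))), 28) = Mul(Add(1521, Rational(111, 31)), 28) = Mul(Rational(47262, 31), 28) = Rational(1323336, 31)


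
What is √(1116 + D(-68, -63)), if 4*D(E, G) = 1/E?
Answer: √5160367/68 ≈ 33.407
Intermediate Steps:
D(E, G) = 1/(4*E)
√(1116 + D(-68, -63)) = √(1116 + (¼)/(-68)) = √(1116 + (¼)*(-1/68)) = √(1116 - 1/272) = √(303551/272) = √5160367/68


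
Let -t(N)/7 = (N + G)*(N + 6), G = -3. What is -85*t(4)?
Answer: 5950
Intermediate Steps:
t(N) = -7*(-3 + N)*(6 + N) (t(N) = -7*(N - 3)*(N + 6) = -7*(-3 + N)*(6 + N))
-85*t(4) = -85*(126 - 21*4 - 7*4²) = -85*(126 - 84 - 7*16) = -85*(126 - 84 - 112) = -85*(-70) = 5950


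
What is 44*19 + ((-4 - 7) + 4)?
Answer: 829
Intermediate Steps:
44*19 + ((-4 - 7) + 4) = 836 + (-11 + 4) = 836 - 7 = 829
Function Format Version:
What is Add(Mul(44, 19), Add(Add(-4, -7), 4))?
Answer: 829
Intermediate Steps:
Add(Mul(44, 19), Add(Add(-4, -7), 4)) = Add(836, Add(-11, 4)) = Add(836, -7) = 829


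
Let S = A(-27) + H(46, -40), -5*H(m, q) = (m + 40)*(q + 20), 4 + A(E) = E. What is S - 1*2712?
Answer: -2399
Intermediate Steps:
A(E) = -4 + E
H(m, q) = -(20 + q)*(40 + m)/5 (H(m, q) = -(m + 40)*(q + 20)/5 = -(40 + m)*(20 + q)/5 = -(20 + q)*(40 + m)/5)
S = 313 (S = (-4 - 27) + (-160 - 8*(-40) - 4*46 - 1/5*46*(-40)) = -31 + (-160 + 320 - 184 + 368) = -31 + 344 = 313)
S - 1*2712 = 313 - 1*2712 = 313 - 2712 = -2399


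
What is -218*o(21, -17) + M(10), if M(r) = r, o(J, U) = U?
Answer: 3716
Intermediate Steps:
-218*o(21, -17) + M(10) = -218*(-17) + 10 = 3706 + 10 = 3716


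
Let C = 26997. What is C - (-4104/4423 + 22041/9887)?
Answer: 1180527325302/43730201 ≈ 26996.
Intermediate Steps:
C - (-4104/4423 + 22041/9887) = 26997 - (-4104/4423 + 22041/9887) = 26997 - 1*56911095/43730201 = 26997 - 56911095/43730201 = 1180527325302/43730201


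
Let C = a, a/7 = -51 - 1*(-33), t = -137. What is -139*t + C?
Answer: 18917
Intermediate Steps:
a = -126 (a = 7*(-51 - 1*(-33)) = 7*(-51 + 33) = 7*(-18) = -126)
C = -126
-139*t + C = -139*(-137) - 126 = 19043 - 126 = 18917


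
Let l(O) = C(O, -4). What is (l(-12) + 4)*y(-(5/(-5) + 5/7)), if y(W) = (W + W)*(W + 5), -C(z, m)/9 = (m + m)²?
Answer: -84656/49 ≈ -1727.7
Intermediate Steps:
C(z, m) = -36*m² (C(z, m) = -9*(m + m)² = -9*4*m² = -36*m²)
l(O) = -576 (l(O) = -36*(-4)² = -36*16 = -576)
y(W) = 2*W*(5 + W) (y(W) = (2*W)*(5 + W) = 2*W*(5 + W))
(l(-12) + 4)*y(-(5/(-5) + 5/7)) = (-576 + 4)*(2*(-(5/(-5) + 5/7))*(5 - (5/(-5) + 5/7))) = -1144*(-(5*(-⅕) + 5*(⅐)))*(5 - (5*(-⅕) + 5*(⅐))) = -1144*(-(-1 + 5/7))*(5 - (-1 + 5/7)) = -1144*(-1*(-2/7))*(5 - 1*(-2/7)) = -1144*2*(5 + 2/7)/7 = -1144*2*37/(7*7) = -572*148/49 = -84656/49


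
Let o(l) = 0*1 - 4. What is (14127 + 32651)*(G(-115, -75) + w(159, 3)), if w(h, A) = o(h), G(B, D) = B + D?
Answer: -9074932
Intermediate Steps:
o(l) = -4 (o(l) = 0 - 4 = -4)
w(h, A) = -4
(14127 + 32651)*(G(-115, -75) + w(159, 3)) = (14127 + 32651)*((-115 - 75) - 4) = 46778*(-190 - 4) = 46778*(-194) = -9074932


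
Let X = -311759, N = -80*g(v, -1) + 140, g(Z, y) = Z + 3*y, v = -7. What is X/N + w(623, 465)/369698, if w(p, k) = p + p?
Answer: -8232536253/24822580 ≈ -331.66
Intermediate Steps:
w(p, k) = 2*p
N = 940 (N = -80*(-7 + 3*(-1)) + 140 = -80*(-7 - 3) + 140 = -80*(-10) + 140 = 800 + 140 = 940)
X/N + w(623, 465)/369698 = -311759/940 + (2*623)/369698 = -311759*1/940 + 1246*(1/369698) = -311759/940 + 89/26407 = -8232536253/24822580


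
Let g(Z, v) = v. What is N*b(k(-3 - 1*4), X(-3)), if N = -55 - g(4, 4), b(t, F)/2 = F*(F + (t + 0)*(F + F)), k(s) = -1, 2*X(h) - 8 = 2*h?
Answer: 118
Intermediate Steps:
X(h) = 4 + h (X(h) = 4 + (2*h)/2 = 4 + h)
b(t, F) = 2*F*(F + 2*F*t) (b(t, F) = 2*(F*(F + (t + 0)*(F + F))) = 2*(F*(F + t*(2*F))) = 2*(F*(F + 2*F*t)) = 2*F*(F + 2*F*t))
N = -59 (N = -55 - 1*4 = -55 - 4 = -59)
N*b(k(-3 - 1*4), X(-3)) = -59*(4 - 3)²*(2 + 4*(-1)) = -59*1²*(2 - 4) = -59*(-2) = 118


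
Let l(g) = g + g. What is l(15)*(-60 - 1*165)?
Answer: -6750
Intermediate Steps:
l(g) = 2*g
l(15)*(-60 - 1*165) = (2*15)*(-60 - 1*165) = 30*(-60 - 165) = 30*(-225) = -6750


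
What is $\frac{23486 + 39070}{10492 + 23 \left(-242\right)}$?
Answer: $\frac{10426}{821} \approx 12.699$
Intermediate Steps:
$\frac{23486 + 39070}{10492 + 23 \left(-242\right)} = \frac{62556}{10492 - 5566} = \frac{62556}{4926} = 62556 \cdot \frac{1}{4926} = \frac{10426}{821}$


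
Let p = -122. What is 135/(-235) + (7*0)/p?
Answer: -27/47 ≈ -0.57447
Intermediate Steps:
135/(-235) + (7*0)/p = 135/(-235) + (7*0)/(-122) = 135*(-1/235) + 0*(-1/122) = -27/47 + 0 = -27/47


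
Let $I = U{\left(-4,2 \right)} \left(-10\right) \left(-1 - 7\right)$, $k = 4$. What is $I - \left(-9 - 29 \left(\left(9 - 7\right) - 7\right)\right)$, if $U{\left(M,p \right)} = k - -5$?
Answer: $584$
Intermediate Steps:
$U{\left(M,p \right)} = 9$ ($U{\left(M,p \right)} = 4 - -5 = 4 + 5 = 9$)
$I = 720$ ($I = 9 \left(-10\right) \left(-1 - 7\right) = - 90 \left(-1 - 7\right) = \left(-90\right) \left(-8\right) = 720$)
$I - \left(-9 - 29 \left(\left(9 - 7\right) - 7\right)\right) = 720 - \left(-9 - 29 \left(\left(9 - 7\right) - 7\right)\right) = 720 - \left(-9 - 29 \left(2 - 7\right)\right) = 720 - \left(-9 - -145\right) = 720 - \left(-9 + 145\right) = 720 - 136 = 584$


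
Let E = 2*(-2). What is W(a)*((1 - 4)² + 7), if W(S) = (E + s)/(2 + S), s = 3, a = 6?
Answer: -2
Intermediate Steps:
E = -4
W(S) = -1/(2 + S) (W(S) = (-4 + 3)/(2 + S) = -1/(2 + S))
W(a)*((1 - 4)² + 7) = (-1/(2 + 6))*((1 - 4)² + 7) = (-1/8)*((-3)² + 7) = (-1*⅛)*(9 + 7) = -⅛*16 = -2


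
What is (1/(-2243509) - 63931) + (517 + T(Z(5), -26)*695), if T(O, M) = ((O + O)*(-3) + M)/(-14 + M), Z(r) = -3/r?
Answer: -706983530121/11217545 ≈ -63025.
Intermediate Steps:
T(O, M) = (M - 6*O)/(-14 + M) (T(O, M) = ((2*O)*(-3) + M)/(-14 + M) = (-6*O + M)/(-14 + M) = (M - 6*O)/(-14 + M))
(1/(-2243509) - 63931) + (517 + T(Z(5), -26)*695) = (1/(-2243509) - 63931) + (517 + ((-26 - (-18)/5)/(-14 - 26))*695) = (-1/2243509 - 63931) + (517 + ((-26 - (-18)/5)/(-40))*695) = -143429773880/2243509 + (517 - (-26 - 6*(-3/5))/40*695) = -143429773880/2243509 + (517 - (-26 + 18/5)/40*695) = -143429773880/2243509 + (517 - 1/40*(-112/5)*695) = -143429773880/2243509 + (517 + (14/25)*695) = -143429773880/2243509 + (517 + 1946/5) = -143429773880/2243509 + 4531/5 = -706983530121/11217545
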